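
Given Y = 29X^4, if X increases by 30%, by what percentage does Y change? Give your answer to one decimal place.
185.6%

For Y = 29X^4:
If X → X(1 + 0.3)
Then Y → Y · (1 + 0.3)^4
     = Y · 2.8561

Percentage change = ((1 + 0.3)^4 − 1) × 100% ≈ 185.6%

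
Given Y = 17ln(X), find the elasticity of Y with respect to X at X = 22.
Elasticity = 1/ln(22) ≈ 0.3235

Elasticity = (dY/dX) · (X/Y)

dY/dX = 17/X
At X = 22: dY/dX = 17/22, Y = 17·ln(22)

Elasticity = (17/22) · (22 / (17·ln(22))) = 1/ln(22) ≈ 0.3235

Interpretation: for a small percentage change in X, the percentage change in Y is approximately 0.32 times as large.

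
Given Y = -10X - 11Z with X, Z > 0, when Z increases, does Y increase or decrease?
Y decreases

Taking the partial derivative:
∂Y/∂Z = -11

∂Y/∂Z = -11 < 0 (assuming positive values)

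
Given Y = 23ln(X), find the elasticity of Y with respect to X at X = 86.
Elasticity = 1/ln(86) ≈ 0.2245

Elasticity = (dY/dX) · (X/Y)

dY/dX = 23/X
At X = 86: dY/dX = 23/86, Y = 23·ln(86)

Elasticity = (23/86) · (86 / (23·ln(86))) = 1/ln(86) ≈ 0.2245

Interpretation: for a small percentage change in X, the percentage change in Y is approximately 0.22 times as large.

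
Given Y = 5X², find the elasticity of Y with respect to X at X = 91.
Elasticity = 2

Elasticity = (dY/dX) · (X/Y)

dY/dX = 10·X
At X = 91: dY/dX = 910, Y = 41405

Elasticity = 910 · (91 / 41405) = 2

Interpretation: for a small percentage change in X, the percentage change in Y is approximately 2.00 times as large.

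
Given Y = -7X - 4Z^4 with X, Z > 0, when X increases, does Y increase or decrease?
Y decreases

Taking the partial derivative:
∂Y/∂X = -7

∂Y/∂X = -7 < 0 (assuming positive values)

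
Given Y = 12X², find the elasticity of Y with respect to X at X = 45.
Elasticity = 2

Elasticity = (dY/dX) · (X/Y)

dY/dX = 24·X
At X = 45: dY/dX = 1080, Y = 24300

Elasticity = 1080 · (45 / 24300) = 2

Interpretation: for a small percentage change in X, the percentage change in Y is approximately 2.00 times as large.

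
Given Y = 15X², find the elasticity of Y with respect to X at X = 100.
Elasticity = 2

Elasticity = (dY/dX) · (X/Y)

dY/dX = 30·X
At X = 100: dY/dX = 3000, Y = 150000

Elasticity = 3000 · (100 / 150000) = 2

Interpretation: for a small percentage change in X, the percentage change in Y is approximately 2.00 times as large.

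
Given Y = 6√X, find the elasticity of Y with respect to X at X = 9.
Elasticity = 1/2

Elasticity = (dY/dX) · (X/Y)

dY/dX = 3/√X
At X = 9: dY/dX = 1, Y = 18

Elasticity = 1 · (9 / 18) = 1/2

Interpretation: for a small percentage change in X, the percentage change in Y is approximately 0.50 times as large.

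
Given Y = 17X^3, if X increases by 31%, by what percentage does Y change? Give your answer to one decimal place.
124.8%

For Y = 17X^3:
If X → X(1 + 0.31)
Then Y → Y · (1 + 0.31)^3
     ≈ Y · 2.2481

Percentage change = ((1 + 0.31)^3 − 1) × 100% ≈ 124.8%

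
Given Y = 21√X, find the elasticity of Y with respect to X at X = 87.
Elasticity = 1/2

Elasticity = (dY/dX) · (X/Y)

dY/dX = 21/(2·√X)
At X = 87: dY/dX = 7·√87/58, Y = 21·√87

Elasticity = (7·√87/58) · (87 / (21·√87)) = 1/2

Interpretation: for a small percentage change in X, the percentage change in Y is approximately 0.50 times as large.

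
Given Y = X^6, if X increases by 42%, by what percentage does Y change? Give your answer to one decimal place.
719.8%

For Y = X^6:
If X → X(1 + 0.42)
Then Y → Y · (1 + 0.42)^6
     ≈ Y · 8.1984

Percentage change = ((1 + 0.42)^6 − 1) × 100% ≈ 719.8%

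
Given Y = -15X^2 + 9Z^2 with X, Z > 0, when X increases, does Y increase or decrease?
Y decreases

Taking the partial derivative:
∂Y/∂X = -30X

∂Y/∂X = -30X < 0 (assuming positive values)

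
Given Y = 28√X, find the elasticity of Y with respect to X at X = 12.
Elasticity = 1/2

Elasticity = (dY/dX) · (X/Y)

dY/dX = 14/√X
At X = 12: dY/dX = 7·√3/3, Y = 56·√3

Elasticity = (7·√3/3) · (12 / (56·√3)) = 1/2

Interpretation: for a small percentage change in X, the percentage change in Y is approximately 0.50 times as large.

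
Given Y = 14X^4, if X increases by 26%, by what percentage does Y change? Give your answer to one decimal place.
152.0%

For Y = 14X^4:
If X → X(1 + 0.26)
Then Y → Y · (1 + 0.26)^4
     ≈ Y · 2.5205

Percentage change = ((1 + 0.26)^4 − 1) × 100% ≈ 152.0%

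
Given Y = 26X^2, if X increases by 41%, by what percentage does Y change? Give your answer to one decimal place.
98.8%

For Y = 26X^2:
If X → X(1 + 0.41)
Then Y → Y · (1 + 0.41)^2
     = Y · 1.9881

Percentage change = ((1 + 0.41)^2 − 1) × 100% ≈ 98.8%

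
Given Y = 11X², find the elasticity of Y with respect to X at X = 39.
Elasticity = 2

Elasticity = (dY/dX) · (X/Y)

dY/dX = 22·X
At X = 39: dY/dX = 858, Y = 16731

Elasticity = 858 · (39 / 16731) = 2

Interpretation: for a small percentage change in X, the percentage change in Y is approximately 2.00 times as large.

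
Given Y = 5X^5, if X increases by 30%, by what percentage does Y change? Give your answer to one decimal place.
271.3%

For Y = 5X^5:
If X → X(1 + 0.3)
Then Y → Y · (1 + 0.3)^5
     ≈ Y · 3.7129

Percentage change = ((1 + 0.3)^5 − 1) × 100% ≈ 271.3%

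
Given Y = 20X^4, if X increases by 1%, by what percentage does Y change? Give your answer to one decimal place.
4.1%

For Y = 20X^4:
If X → X(1 + 0.01)
Then Y → Y · (1 + 0.01)^4
     ≈ Y · 1.0406

Percentage change = ((1 + 0.01)^4 − 1) × 100% ≈ 4.1%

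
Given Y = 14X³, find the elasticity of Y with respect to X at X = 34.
Elasticity = 3

Elasticity = (dY/dX) · (X/Y)

dY/dX = 42·X²
At X = 34: dY/dX = 48552, Y = 550256

Elasticity = 48552 · (34 / 550256) = 3

Interpretation: for a small percentage change in X, the percentage change in Y is approximately 3.00 times as large.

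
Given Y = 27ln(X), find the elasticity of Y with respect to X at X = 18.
Elasticity = 1/ln(18) ≈ 0.3460

Elasticity = (dY/dX) · (X/Y)

dY/dX = 27/X
At X = 18: dY/dX = 3/2, Y = 27·ln(18)

Elasticity = (3/2) · (18 / (27·ln(18))) = 1/ln(18) ≈ 0.3460

Interpretation: for a small percentage change in X, the percentage change in Y is approximately 0.35 times as large.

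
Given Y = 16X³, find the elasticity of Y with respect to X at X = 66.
Elasticity = 3

Elasticity = (dY/dX) · (X/Y)

dY/dX = 48·X²
At X = 66: dY/dX = 209088, Y = 4599936

Elasticity = 209088 · (66 / 4599936) = 3

Interpretation: for a small percentage change in X, the percentage change in Y is approximately 3.00 times as large.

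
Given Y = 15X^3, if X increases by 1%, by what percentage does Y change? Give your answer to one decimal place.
3.0%

For Y = 15X^3:
If X → X(1 + 0.01)
Then Y → Y · (1 + 0.01)^3
     ≈ Y · 1.0303

Percentage change = ((1 + 0.01)^3 − 1) × 100% ≈ 3.0%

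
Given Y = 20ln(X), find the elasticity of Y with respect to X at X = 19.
Elasticity = 1/ln(19) ≈ 0.3396

Elasticity = (dY/dX) · (X/Y)

dY/dX = 20/X
At X = 19: dY/dX = 20/19, Y = 20·ln(19)

Elasticity = (20/19) · (19 / (20·ln(19))) = 1/ln(19) ≈ 0.3396

Interpretation: for a small percentage change in X, the percentage change in Y is approximately 0.34 times as large.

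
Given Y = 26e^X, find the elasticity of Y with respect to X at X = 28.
Elasticity = 28

Elasticity = (dY/dX) · (X/Y)

dY/dX = 26·e^X
At X = 28: dY/dX = 26·e^28, Y = 26·e^28

Elasticity = (26·e^28) · (28 / (26·e^28)) = 28

Interpretation: for a small percentage change in X, the percentage change in Y is approximately 28.00 times as large.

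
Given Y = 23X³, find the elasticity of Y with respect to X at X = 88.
Elasticity = 3

Elasticity = (dY/dX) · (X/Y)

dY/dX = 69·X²
At X = 88: dY/dX = 534336, Y = 15673856

Elasticity = 534336 · (88 / 15673856) = 3

Interpretation: for a small percentage change in X, the percentage change in Y is approximately 3.00 times as large.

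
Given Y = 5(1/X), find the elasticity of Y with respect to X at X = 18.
Elasticity = -1

Elasticity = (dY/dX) · (X/Y)

dY/dX = -5/X²
At X = 18: dY/dX = -5/324, Y = 5/18

Elasticity = (-5/324) · (18 / (5/18)) = -1

Interpretation: for a small percentage change in X, the percentage change in Y is approximately -1.00 times as large.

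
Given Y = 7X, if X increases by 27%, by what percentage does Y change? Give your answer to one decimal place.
27.0%

For Y = 7X:
If X → X(1 + 0.27)
Then Y → Y · (1 + 0.27)^1
     = Y · 1.2700

Percentage change = ((1 + 0.27)^1 − 1) × 100% = 27.0%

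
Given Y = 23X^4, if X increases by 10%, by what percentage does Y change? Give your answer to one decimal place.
46.4%

For Y = 23X^4:
If X → X(1 + 0.1)
Then Y → Y · (1 + 0.1)^4
     = Y · 1.4641

Percentage change = ((1 + 0.1)^4 − 1) × 100% ≈ 46.4%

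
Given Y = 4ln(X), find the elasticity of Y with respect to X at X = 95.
Elasticity = 1/ln(95) ≈ 0.2196

Elasticity = (dY/dX) · (X/Y)

dY/dX = 4/X
At X = 95: dY/dX = 4/95, Y = 4·ln(95)

Elasticity = (4/95) · (95 / (4·ln(95))) = 1/ln(95) ≈ 0.2196

Interpretation: for a small percentage change in X, the percentage change in Y is approximately 0.22 times as large.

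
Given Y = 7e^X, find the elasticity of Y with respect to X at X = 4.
Elasticity = 4

Elasticity = (dY/dX) · (X/Y)

dY/dX = 7·e^X
At X = 4: dY/dX = 7·e^4, Y = 7·e^4

Elasticity = (7·e^4) · (4 / (7·e^4)) = 4

Interpretation: for a small percentage change in X, the percentage change in Y is approximately 4.00 times as large.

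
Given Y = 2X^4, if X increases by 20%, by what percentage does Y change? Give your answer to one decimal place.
107.4%

For Y = 2X^4:
If X → X(1 + 0.2)
Then Y → Y · (1 + 0.2)^4
     = Y · 2.0736

Percentage change = ((1 + 0.2)^4 − 1) × 100% ≈ 107.4%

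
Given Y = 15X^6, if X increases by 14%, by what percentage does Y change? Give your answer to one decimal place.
119.5%

For Y = 15X^6:
If X → X(1 + 0.14)
Then Y → Y · (1 + 0.14)^6
     ≈ Y · 2.1950

Percentage change = ((1 + 0.14)^6 − 1) × 100% ≈ 119.5%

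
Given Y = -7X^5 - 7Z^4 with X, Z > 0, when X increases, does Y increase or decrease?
Y decreases

Taking the partial derivative:
∂Y/∂X = -35X^4

∂Y/∂X = -35X^4 < 0 (assuming positive values)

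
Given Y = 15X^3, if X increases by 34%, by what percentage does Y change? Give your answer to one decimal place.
140.6%

For Y = 15X^3:
If X → X(1 + 0.34)
Then Y → Y · (1 + 0.34)^3
     ≈ Y · 2.4061

Percentage change = ((1 + 0.34)^3 − 1) × 100% ≈ 140.6%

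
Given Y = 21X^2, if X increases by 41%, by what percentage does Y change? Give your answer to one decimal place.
98.8%

For Y = 21X^2:
If X → X(1 + 0.41)
Then Y → Y · (1 + 0.41)^2
     = Y · 1.9881

Percentage change = ((1 + 0.41)^2 − 1) × 100% ≈ 98.8%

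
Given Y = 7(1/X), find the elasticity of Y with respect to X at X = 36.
Elasticity = -1

Elasticity = (dY/dX) · (X/Y)

dY/dX = -7/X²
At X = 36: dY/dX = -7/1296, Y = 7/36

Elasticity = (-7/1296) · (36 / (7/36)) = -1

Interpretation: for a small percentage change in X, the percentage change in Y is approximately -1.00 times as large.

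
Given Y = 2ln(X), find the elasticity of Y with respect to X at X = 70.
Elasticity = 1/ln(70) ≈ 0.2354

Elasticity = (dY/dX) · (X/Y)

dY/dX = 2/X
At X = 70: dY/dX = 1/35, Y = 2·ln(70)

Elasticity = (1/35) · (70 / (2·ln(70))) = 1/ln(70) ≈ 0.2354

Interpretation: for a small percentage change in X, the percentage change in Y is approximately 0.24 times as large.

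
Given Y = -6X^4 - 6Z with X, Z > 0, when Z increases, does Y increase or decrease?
Y decreases

Taking the partial derivative:
∂Y/∂Z = -6

∂Y/∂Z = -6 < 0 (assuming positive values)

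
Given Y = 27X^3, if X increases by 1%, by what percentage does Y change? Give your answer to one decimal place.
3.0%

For Y = 27X^3:
If X → X(1 + 0.01)
Then Y → Y · (1 + 0.01)^3
     ≈ Y · 1.0303

Percentage change = ((1 + 0.01)^3 − 1) × 100% ≈ 3.0%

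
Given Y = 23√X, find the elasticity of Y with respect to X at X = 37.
Elasticity = 1/2

Elasticity = (dY/dX) · (X/Y)

dY/dX = 23/(2·√X)
At X = 37: dY/dX = 23·√37/74, Y = 23·√37

Elasticity = (23·√37/74) · (37 / (23·√37)) = 1/2

Interpretation: for a small percentage change in X, the percentage change in Y is approximately 0.50 times as large.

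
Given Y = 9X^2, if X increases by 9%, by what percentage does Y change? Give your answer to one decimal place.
18.8%

For Y = 9X^2:
If X → X(1 + 0.09)
Then Y → Y · (1 + 0.09)^2
     = Y · 1.1881

Percentage change = ((1 + 0.09)^2 − 1) × 100% ≈ 18.8%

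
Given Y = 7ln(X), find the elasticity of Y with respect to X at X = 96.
Elasticity = 1/ln(96) ≈ 0.2191

Elasticity = (dY/dX) · (X/Y)

dY/dX = 7/X
At X = 96: dY/dX = 7/96, Y = 7·ln(96)

Elasticity = (7/96) · (96 / (7·ln(96))) = 1/ln(96) ≈ 0.2191

Interpretation: for a small percentage change in X, the percentage change in Y is approximately 0.22 times as large.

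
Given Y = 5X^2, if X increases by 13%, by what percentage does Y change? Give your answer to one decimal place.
27.7%

For Y = 5X^2:
If X → X(1 + 0.13)
Then Y → Y · (1 + 0.13)^2
     = Y · 1.2769

Percentage change = ((1 + 0.13)^2 − 1) × 100% ≈ 27.7%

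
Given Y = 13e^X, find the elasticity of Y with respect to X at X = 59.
Elasticity = 59

Elasticity = (dY/dX) · (X/Y)

dY/dX = 13·e^X
At X = 59: dY/dX = 13·e^59, Y = 13·e^59

Elasticity = (13·e^59) · (59 / (13·e^59)) = 59

Interpretation: for a small percentage change in X, the percentage change in Y is approximately 59.00 times as large.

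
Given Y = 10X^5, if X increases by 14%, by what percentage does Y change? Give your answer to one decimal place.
92.5%

For Y = 10X^5:
If X → X(1 + 0.14)
Then Y → Y · (1 + 0.14)^5
     ≈ Y · 1.9254

Percentage change = ((1 + 0.14)^5 − 1) × 100% ≈ 92.5%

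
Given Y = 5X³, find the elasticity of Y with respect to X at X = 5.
Elasticity = 3

Elasticity = (dY/dX) · (X/Y)

dY/dX = 15·X²
At X = 5: dY/dX = 375, Y = 625

Elasticity = 375 · (5 / 625) = 3

Interpretation: for a small percentage change in X, the percentage change in Y is approximately 3.00 times as large.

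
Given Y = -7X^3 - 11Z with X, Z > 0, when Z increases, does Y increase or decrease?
Y decreases

Taking the partial derivative:
∂Y/∂Z = -11

∂Y/∂Z = -11 < 0 (assuming positive values)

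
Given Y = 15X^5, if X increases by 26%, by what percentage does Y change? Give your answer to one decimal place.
217.6%

For Y = 15X^5:
If X → X(1 + 0.26)
Then Y → Y · (1 + 0.26)^5
     ≈ Y · 3.1758

Percentage change = ((1 + 0.26)^5 − 1) × 100% ≈ 217.6%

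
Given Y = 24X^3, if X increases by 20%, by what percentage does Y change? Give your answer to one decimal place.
72.8%

For Y = 24X^3:
If X → X(1 + 0.2)
Then Y → Y · (1 + 0.2)^3
     = Y · 1.7280

Percentage change = ((1 + 0.2)^3 − 1) × 100% = 72.8%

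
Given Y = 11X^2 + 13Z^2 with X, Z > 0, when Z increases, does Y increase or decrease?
Y increases

Taking the partial derivative:
∂Y/∂Z = 26Z

∂Y/∂Z = 26Z > 0 (assuming positive values)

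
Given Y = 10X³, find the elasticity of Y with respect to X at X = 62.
Elasticity = 3

Elasticity = (dY/dX) · (X/Y)

dY/dX = 30·X²
At X = 62: dY/dX = 115320, Y = 2383280

Elasticity = 115320 · (62 / 2383280) = 3

Interpretation: for a small percentage change in X, the percentage change in Y is approximately 3.00 times as large.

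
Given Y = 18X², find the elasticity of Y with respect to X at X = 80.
Elasticity = 2

Elasticity = (dY/dX) · (X/Y)

dY/dX = 36·X
At X = 80: dY/dX = 2880, Y = 115200

Elasticity = 2880 · (80 / 115200) = 2

Interpretation: for a small percentage change in X, the percentage change in Y is approximately 2.00 times as large.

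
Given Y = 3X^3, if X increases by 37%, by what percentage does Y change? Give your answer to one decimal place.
157.1%

For Y = 3X^3:
If X → X(1 + 0.37)
Then Y → Y · (1 + 0.37)^3
     ≈ Y · 2.5714

Percentage change = ((1 + 0.37)^3 − 1) × 100% ≈ 157.1%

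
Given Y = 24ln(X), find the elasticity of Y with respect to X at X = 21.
Elasticity = 1/ln(21) ≈ 0.3285

Elasticity = (dY/dX) · (X/Y)

dY/dX = 24/X
At X = 21: dY/dX = 8/7, Y = 24·ln(21)

Elasticity = (8/7) · (21 / (24·ln(21))) = 1/ln(21) ≈ 0.3285

Interpretation: for a small percentage change in X, the percentage change in Y is approximately 0.33 times as large.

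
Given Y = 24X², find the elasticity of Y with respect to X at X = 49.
Elasticity = 2

Elasticity = (dY/dX) · (X/Y)

dY/dX = 48·X
At X = 49: dY/dX = 2352, Y = 57624

Elasticity = 2352 · (49 / 57624) = 2

Interpretation: for a small percentage change in X, the percentage change in Y is approximately 2.00 times as large.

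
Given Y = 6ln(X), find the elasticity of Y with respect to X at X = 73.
Elasticity = 1/ln(73) ≈ 0.2331

Elasticity = (dY/dX) · (X/Y)

dY/dX = 6/X
At X = 73: dY/dX = 6/73, Y = 6·ln(73)

Elasticity = (6/73) · (73 / (6·ln(73))) = 1/ln(73) ≈ 0.2331

Interpretation: for a small percentage change in X, the percentage change in Y is approximately 0.23 times as large.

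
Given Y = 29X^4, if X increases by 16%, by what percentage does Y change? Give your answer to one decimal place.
81.1%

For Y = 29X^4:
If X → X(1 + 0.16)
Then Y → Y · (1 + 0.16)^4
     ≈ Y · 1.8106

Percentage change = ((1 + 0.16)^4 − 1) × 100% ≈ 81.1%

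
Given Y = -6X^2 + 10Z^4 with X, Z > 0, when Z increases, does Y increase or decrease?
Y increases

Taking the partial derivative:
∂Y/∂Z = 40Z^3

∂Y/∂Z = 40Z^3 > 0 (assuming positive values)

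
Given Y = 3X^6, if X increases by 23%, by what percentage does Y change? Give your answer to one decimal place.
246.3%

For Y = 3X^6:
If X → X(1 + 0.23)
Then Y → Y · (1 + 0.23)^6
     ≈ Y · 3.4628

Percentage change = ((1 + 0.23)^6 − 1) × 100% ≈ 246.3%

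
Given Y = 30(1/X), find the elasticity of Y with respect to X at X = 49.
Elasticity = -1

Elasticity = (dY/dX) · (X/Y)

dY/dX = -30/X²
At X = 49: dY/dX = -30/2401, Y = 30/49

Elasticity = (-30/2401) · (49 / (30/49)) = -1

Interpretation: for a small percentage change in X, the percentage change in Y is approximately -1.00 times as large.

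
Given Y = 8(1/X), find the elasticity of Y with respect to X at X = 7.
Elasticity = -1

Elasticity = (dY/dX) · (X/Y)

dY/dX = -8/X²
At X = 7: dY/dX = -8/49, Y = 8/7

Elasticity = (-8/49) · (7 / (8/7)) = -1

Interpretation: for a small percentage change in X, the percentage change in Y is approximately -1.00 times as large.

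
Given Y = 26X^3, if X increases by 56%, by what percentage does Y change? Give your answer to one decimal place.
279.6%

For Y = 26X^3:
If X → X(1 + 0.56)
Then Y → Y · (1 + 0.56)^3
     ≈ Y · 3.7964

Percentage change = ((1 + 0.56)^3 − 1) × 100% ≈ 279.6%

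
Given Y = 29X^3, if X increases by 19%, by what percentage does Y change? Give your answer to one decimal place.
68.5%

For Y = 29X^3:
If X → X(1 + 0.19)
Then Y → Y · (1 + 0.19)^3
     ≈ Y · 1.6852

Percentage change = ((1 + 0.19)^3 − 1) × 100% ≈ 68.5%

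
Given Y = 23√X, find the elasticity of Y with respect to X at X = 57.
Elasticity = 1/2

Elasticity = (dY/dX) · (X/Y)

dY/dX = 23/(2·√X)
At X = 57: dY/dX = 23·√57/114, Y = 23·√57

Elasticity = (23·√57/114) · (57 / (23·√57)) = 1/2

Interpretation: for a small percentage change in X, the percentage change in Y is approximately 0.50 times as large.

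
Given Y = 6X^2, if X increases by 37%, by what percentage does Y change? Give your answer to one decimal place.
87.7%

For Y = 6X^2:
If X → X(1 + 0.37)
Then Y → Y · (1 + 0.37)^2
     = Y · 1.8769

Percentage change = ((1 + 0.37)^2 − 1) × 100% ≈ 87.7%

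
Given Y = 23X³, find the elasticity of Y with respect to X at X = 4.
Elasticity = 3

Elasticity = (dY/dX) · (X/Y)

dY/dX = 69·X²
At X = 4: dY/dX = 1104, Y = 1472

Elasticity = 1104 · (4 / 1472) = 3

Interpretation: for a small percentage change in X, the percentage change in Y is approximately 3.00 times as large.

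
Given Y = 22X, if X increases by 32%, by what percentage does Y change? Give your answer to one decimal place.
32.0%

For Y = 22X:
If X → X(1 + 0.32)
Then Y → Y · (1 + 0.32)^1
     = Y · 1.3200

Percentage change = ((1 + 0.32)^1 − 1) × 100% = 32.0%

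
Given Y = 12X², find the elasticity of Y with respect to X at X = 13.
Elasticity = 2

Elasticity = (dY/dX) · (X/Y)

dY/dX = 24·X
At X = 13: dY/dX = 312, Y = 2028

Elasticity = 312 · (13 / 2028) = 2

Interpretation: for a small percentage change in X, the percentage change in Y is approximately 2.00 times as large.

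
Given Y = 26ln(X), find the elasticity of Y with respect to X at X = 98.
Elasticity = 1/ln(98) ≈ 0.2181

Elasticity = (dY/dX) · (X/Y)

dY/dX = 26/X
At X = 98: dY/dX = 13/49, Y = 26·ln(98)

Elasticity = (13/49) · (98 / (26·ln(98))) = 1/ln(98) ≈ 0.2181

Interpretation: for a small percentage change in X, the percentage change in Y is approximately 0.22 times as large.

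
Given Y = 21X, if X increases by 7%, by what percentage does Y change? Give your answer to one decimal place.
7.0%

For Y = 21X:
If X → X(1 + 0.07)
Then Y → Y · (1 + 0.07)^1
     = Y · 1.0700

Percentage change = ((1 + 0.07)^1 − 1) × 100% = 7.0%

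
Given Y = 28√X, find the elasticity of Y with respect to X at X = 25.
Elasticity = 1/2

Elasticity = (dY/dX) · (X/Y)

dY/dX = 14/√X
At X = 25: dY/dX = 14/5, Y = 140

Elasticity = (14/5) · (25 / 140) = 1/2

Interpretation: for a small percentage change in X, the percentage change in Y is approximately 0.50 times as large.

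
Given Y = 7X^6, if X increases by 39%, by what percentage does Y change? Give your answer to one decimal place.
621.3%

For Y = 7X^6:
If X → X(1 + 0.39)
Then Y → Y · (1 + 0.39)^6
     ≈ Y · 7.2125

Percentage change = ((1 + 0.39)^6 − 1) × 100% ≈ 621.3%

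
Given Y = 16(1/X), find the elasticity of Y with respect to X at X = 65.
Elasticity = -1

Elasticity = (dY/dX) · (X/Y)

dY/dX = -16/X²
At X = 65: dY/dX = -16/4225, Y = 16/65

Elasticity = (-16/4225) · (65 / (16/65)) = -1

Interpretation: for a small percentage change in X, the percentage change in Y is approximately -1.00 times as large.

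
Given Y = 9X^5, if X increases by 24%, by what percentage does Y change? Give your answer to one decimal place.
193.2%

For Y = 9X^5:
If X → X(1 + 0.24)
Then Y → Y · (1 + 0.24)^5
     ≈ Y · 2.9316

Percentage change = ((1 + 0.24)^5 − 1) × 100% ≈ 193.2%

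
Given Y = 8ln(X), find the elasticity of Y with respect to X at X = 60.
Elasticity = 1/ln(60) ≈ 0.2442

Elasticity = (dY/dX) · (X/Y)

dY/dX = 8/X
At X = 60: dY/dX = 2/15, Y = 8·ln(60)

Elasticity = (2/15) · (60 / (8·ln(60))) = 1/ln(60) ≈ 0.2442

Interpretation: for a small percentage change in X, the percentage change in Y is approximately 0.24 times as large.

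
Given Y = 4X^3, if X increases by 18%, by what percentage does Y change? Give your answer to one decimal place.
64.3%

For Y = 4X^3:
If X → X(1 + 0.18)
Then Y → Y · (1 + 0.18)^3
     ≈ Y · 1.6430

Percentage change = ((1 + 0.18)^3 − 1) × 100% ≈ 64.3%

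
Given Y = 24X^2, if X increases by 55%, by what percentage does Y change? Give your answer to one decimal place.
140.3%

For Y = 24X^2:
If X → X(1 + 0.55)
Then Y → Y · (1 + 0.55)^2
     = Y · 2.4025

Percentage change = ((1 + 0.55)^2 − 1) × 100% ≈ 140.3%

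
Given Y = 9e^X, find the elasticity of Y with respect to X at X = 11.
Elasticity = 11

Elasticity = (dY/dX) · (X/Y)

dY/dX = 9·e^X
At X = 11: dY/dX = 9·e^11, Y = 9·e^11

Elasticity = (9·e^11) · (11 / (9·e^11)) = 11

Interpretation: for a small percentage change in X, the percentage change in Y is approximately 11.00 times as large.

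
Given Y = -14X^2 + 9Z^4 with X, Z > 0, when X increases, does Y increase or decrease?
Y decreases

Taking the partial derivative:
∂Y/∂X = -28X

∂Y/∂X = -28X < 0 (assuming positive values)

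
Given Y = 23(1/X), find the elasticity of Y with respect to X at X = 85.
Elasticity = -1

Elasticity = (dY/dX) · (X/Y)

dY/dX = -23/X²
At X = 85: dY/dX = -23/7225, Y = 23/85

Elasticity = (-23/7225) · (85 / (23/85)) = -1

Interpretation: for a small percentage change in X, the percentage change in Y is approximately -1.00 times as large.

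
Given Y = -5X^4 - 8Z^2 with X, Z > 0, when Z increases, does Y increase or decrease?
Y decreases

Taking the partial derivative:
∂Y/∂Z = -16Z

∂Y/∂Z = -16Z < 0 (assuming positive values)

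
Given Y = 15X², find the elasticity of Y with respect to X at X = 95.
Elasticity = 2

Elasticity = (dY/dX) · (X/Y)

dY/dX = 30·X
At X = 95: dY/dX = 2850, Y = 135375

Elasticity = 2850 · (95 / 135375) = 2

Interpretation: for a small percentage change in X, the percentage change in Y is approximately 2.00 times as large.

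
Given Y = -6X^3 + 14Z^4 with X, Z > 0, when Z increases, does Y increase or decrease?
Y increases

Taking the partial derivative:
∂Y/∂Z = 56Z^3

∂Y/∂Z = 56Z^3 > 0 (assuming positive values)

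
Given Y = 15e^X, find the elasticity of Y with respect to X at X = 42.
Elasticity = 42

Elasticity = (dY/dX) · (X/Y)

dY/dX = 15·e^X
At X = 42: dY/dX = 15·e^42, Y = 15·e^42

Elasticity = (15·e^42) · (42 / (15·e^42)) = 42

Interpretation: for a small percentage change in X, the percentage change in Y is approximately 42.00 times as large.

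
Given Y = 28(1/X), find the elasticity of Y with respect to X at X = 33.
Elasticity = -1

Elasticity = (dY/dX) · (X/Y)

dY/dX = -28/X²
At X = 33: dY/dX = -28/1089, Y = 28/33

Elasticity = (-28/1089) · (33 / (28/33)) = -1

Interpretation: for a small percentage change in X, the percentage change in Y is approximately -1.00 times as large.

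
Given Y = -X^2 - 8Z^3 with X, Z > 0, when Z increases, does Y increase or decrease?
Y decreases

Taking the partial derivative:
∂Y/∂Z = -24Z^2

∂Y/∂Z = -24Z^2 < 0 (assuming positive values)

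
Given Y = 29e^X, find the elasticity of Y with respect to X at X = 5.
Elasticity = 5

Elasticity = (dY/dX) · (X/Y)

dY/dX = 29·e^X
At X = 5: dY/dX = 29·e^5, Y = 29·e^5

Elasticity = (29·e^5) · (5 / (29·e^5)) = 5

Interpretation: for a small percentage change in X, the percentage change in Y is approximately 5.00 times as large.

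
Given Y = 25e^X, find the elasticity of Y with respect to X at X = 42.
Elasticity = 42

Elasticity = (dY/dX) · (X/Y)

dY/dX = 25·e^X
At X = 42: dY/dX = 25·e^42, Y = 25·e^42

Elasticity = (25·e^42) · (42 / (25·e^42)) = 42

Interpretation: for a small percentage change in X, the percentage change in Y is approximately 42.00 times as large.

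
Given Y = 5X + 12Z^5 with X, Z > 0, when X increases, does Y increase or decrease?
Y increases

Taking the partial derivative:
∂Y/∂X = 5

∂Y/∂X = 5 > 0 (assuming positive values)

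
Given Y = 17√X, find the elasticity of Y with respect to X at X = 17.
Elasticity = 1/2

Elasticity = (dY/dX) · (X/Y)

dY/dX = 17/(2·√X)
At X = 17: dY/dX = √17/2, Y = 17·√17

Elasticity = (√17/2) · (17 / (17·√17)) = 1/2

Interpretation: for a small percentage change in X, the percentage change in Y is approximately 0.50 times as large.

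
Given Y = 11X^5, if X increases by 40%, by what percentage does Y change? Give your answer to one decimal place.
437.8%

For Y = 11X^5:
If X → X(1 + 0.4)
Then Y → Y · (1 + 0.4)^5
     ≈ Y · 5.3782

Percentage change = ((1 + 0.4)^5 − 1) × 100% ≈ 437.8%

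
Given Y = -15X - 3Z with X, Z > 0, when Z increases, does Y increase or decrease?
Y decreases

Taking the partial derivative:
∂Y/∂Z = -3

∂Y/∂Z = -3 < 0 (assuming positive values)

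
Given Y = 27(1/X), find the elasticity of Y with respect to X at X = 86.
Elasticity = -1

Elasticity = (dY/dX) · (X/Y)

dY/dX = -27/X²
At X = 86: dY/dX = -27/7396, Y = 27/86

Elasticity = (-27/7396) · (86 / (27/86)) = -1

Interpretation: for a small percentage change in X, the percentage change in Y is approximately -1.00 times as large.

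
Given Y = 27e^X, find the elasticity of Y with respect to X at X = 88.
Elasticity = 88

Elasticity = (dY/dX) · (X/Y)

dY/dX = 27·e^X
At X = 88: dY/dX = 27·e^88, Y = 27·e^88

Elasticity = (27·e^88) · (88 / (27·e^88)) = 88

Interpretation: for a small percentage change in X, the percentage change in Y is approximately 88.00 times as large.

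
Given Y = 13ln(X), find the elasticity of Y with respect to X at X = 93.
Elasticity = 1/ln(93) ≈ 0.2206

Elasticity = (dY/dX) · (X/Y)

dY/dX = 13/X
At X = 93: dY/dX = 13/93, Y = 13·ln(93)

Elasticity = (13/93) · (93 / (13·ln(93))) = 1/ln(93) ≈ 0.2206

Interpretation: for a small percentage change in X, the percentage change in Y is approximately 0.22 times as large.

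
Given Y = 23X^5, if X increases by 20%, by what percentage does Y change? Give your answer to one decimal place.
148.8%

For Y = 23X^5:
If X → X(1 + 0.2)
Then Y → Y · (1 + 0.2)^5
     ≈ Y · 2.4883

Percentage change = ((1 + 0.2)^5 − 1) × 100% ≈ 148.8%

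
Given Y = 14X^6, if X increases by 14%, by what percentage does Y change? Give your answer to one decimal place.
119.5%

For Y = 14X^6:
If X → X(1 + 0.14)
Then Y → Y · (1 + 0.14)^6
     ≈ Y · 2.1950

Percentage change = ((1 + 0.14)^6 − 1) × 100% ≈ 119.5%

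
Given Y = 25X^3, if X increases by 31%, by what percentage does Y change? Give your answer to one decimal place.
124.8%

For Y = 25X^3:
If X → X(1 + 0.31)
Then Y → Y · (1 + 0.31)^3
     ≈ Y · 2.2481

Percentage change = ((1 + 0.31)^3 − 1) × 100% ≈ 124.8%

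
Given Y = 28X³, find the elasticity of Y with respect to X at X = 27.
Elasticity = 3

Elasticity = (dY/dX) · (X/Y)

dY/dX = 84·X²
At X = 27: dY/dX = 61236, Y = 551124

Elasticity = 61236 · (27 / 551124) = 3

Interpretation: for a small percentage change in X, the percentage change in Y is approximately 3.00 times as large.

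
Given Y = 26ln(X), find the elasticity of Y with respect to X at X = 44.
Elasticity = 1/ln(44) ≈ 0.2643

Elasticity = (dY/dX) · (X/Y)

dY/dX = 26/X
At X = 44: dY/dX = 13/22, Y = 26·ln(44)

Elasticity = (13/22) · (44 / (26·ln(44))) = 1/ln(44) ≈ 0.2643

Interpretation: for a small percentage change in X, the percentage change in Y is approximately 0.26 times as large.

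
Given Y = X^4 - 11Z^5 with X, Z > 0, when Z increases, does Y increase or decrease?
Y decreases

Taking the partial derivative:
∂Y/∂Z = -55Z^4

∂Y/∂Z = -55Z^4 < 0 (assuming positive values)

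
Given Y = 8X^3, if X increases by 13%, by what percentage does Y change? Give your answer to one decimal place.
44.3%

For Y = 8X^3:
If X → X(1 + 0.13)
Then Y → Y · (1 + 0.13)^3
     ≈ Y · 1.4429

Percentage change = ((1 + 0.13)^3 − 1) × 100% ≈ 44.3%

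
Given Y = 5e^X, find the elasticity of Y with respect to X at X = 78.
Elasticity = 78

Elasticity = (dY/dX) · (X/Y)

dY/dX = 5·e^X
At X = 78: dY/dX = 5·e^78, Y = 5·e^78

Elasticity = (5·e^78) · (78 / (5·e^78)) = 78

Interpretation: for a small percentage change in X, the percentage change in Y is approximately 78.00 times as large.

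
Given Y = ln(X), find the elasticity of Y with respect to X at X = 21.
Elasticity = 1/ln(21) ≈ 0.3285

Elasticity = (dY/dX) · (X/Y)

dY/dX = 1/X
At X = 21: dY/dX = 1/21, Y = ln(21)

Elasticity = (1/21) · (21 / (ln(21))) = 1/ln(21) ≈ 0.3285

Interpretation: for a small percentage change in X, the percentage change in Y is approximately 0.33 times as large.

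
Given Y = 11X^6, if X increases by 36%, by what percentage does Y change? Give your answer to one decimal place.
532.8%

For Y = 11X^6:
If X → X(1 + 0.36)
Then Y → Y · (1 + 0.36)^6
     ≈ Y · 6.3275

Percentage change = ((1 + 0.36)^6 − 1) × 100% ≈ 532.8%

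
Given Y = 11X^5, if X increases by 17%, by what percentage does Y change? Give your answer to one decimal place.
119.2%

For Y = 11X^5:
If X → X(1 + 0.17)
Then Y → Y · (1 + 0.17)^5
     ≈ Y · 2.1924

Percentage change = ((1 + 0.17)^5 − 1) × 100% ≈ 119.2%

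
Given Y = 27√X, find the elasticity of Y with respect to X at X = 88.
Elasticity = 1/2

Elasticity = (dY/dX) · (X/Y)

dY/dX = 27/(2·√X)
At X = 88: dY/dX = 27·√22/88, Y = 54·√22

Elasticity = (27·√22/88) · (88 / (54·√22)) = 1/2

Interpretation: for a small percentage change in X, the percentage change in Y is approximately 0.50 times as large.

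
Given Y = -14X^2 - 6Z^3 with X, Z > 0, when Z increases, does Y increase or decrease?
Y decreases

Taking the partial derivative:
∂Y/∂Z = -18Z^2

∂Y/∂Z = -18Z^2 < 0 (assuming positive values)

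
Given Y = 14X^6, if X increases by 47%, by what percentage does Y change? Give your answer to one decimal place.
909.0%

For Y = 14X^6:
If X → X(1 + 0.47)
Then Y → Y · (1 + 0.47)^6
     ≈ Y · 10.0903

Percentage change = ((1 + 0.47)^6 − 1) × 100% ≈ 909.0%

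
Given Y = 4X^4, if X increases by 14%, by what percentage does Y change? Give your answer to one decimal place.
68.9%

For Y = 4X^4:
If X → X(1 + 0.14)
Then Y → Y · (1 + 0.14)^4
     ≈ Y · 1.6890

Percentage change = ((1 + 0.14)^4 − 1) × 100% ≈ 68.9%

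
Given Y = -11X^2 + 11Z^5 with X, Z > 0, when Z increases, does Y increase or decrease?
Y increases

Taking the partial derivative:
∂Y/∂Z = 55Z^4

∂Y/∂Z = 55Z^4 > 0 (assuming positive values)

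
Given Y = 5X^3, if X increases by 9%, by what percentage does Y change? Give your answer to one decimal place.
29.5%

For Y = 5X^3:
If X → X(1 + 0.09)
Then Y → Y · (1 + 0.09)^3
     ≈ Y · 1.2950

Percentage change = ((1 + 0.09)^3 − 1) × 100% ≈ 29.5%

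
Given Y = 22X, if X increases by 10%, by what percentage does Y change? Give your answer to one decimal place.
10.0%

For Y = 22X:
If X → X(1 + 0.1)
Then Y → Y · (1 + 0.1)^1
     = Y · 1.1000

Percentage change = ((1 + 0.1)^1 − 1) × 100% = 10.0%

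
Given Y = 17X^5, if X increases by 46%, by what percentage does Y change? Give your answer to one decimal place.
563.4%

For Y = 17X^5:
If X → X(1 + 0.46)
Then Y → Y · (1 + 0.46)^5
     ≈ Y · 6.6338

Percentage change = ((1 + 0.46)^5 − 1) × 100% ≈ 563.4%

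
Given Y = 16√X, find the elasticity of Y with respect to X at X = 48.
Elasticity = 1/2

Elasticity = (dY/dX) · (X/Y)

dY/dX = 8/√X
At X = 48: dY/dX = 2·√3/3, Y = 64·√3

Elasticity = (2·√3/3) · (48 / (64·√3)) = 1/2

Interpretation: for a small percentage change in X, the percentage change in Y is approximately 0.50 times as large.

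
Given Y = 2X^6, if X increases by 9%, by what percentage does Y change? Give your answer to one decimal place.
67.7%

For Y = 2X^6:
If X → X(1 + 0.09)
Then Y → Y · (1 + 0.09)^6
     ≈ Y · 1.6771

Percentage change = ((1 + 0.09)^6 − 1) × 100% ≈ 67.7%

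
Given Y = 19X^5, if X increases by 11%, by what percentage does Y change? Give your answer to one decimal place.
68.5%

For Y = 19X^5:
If X → X(1 + 0.11)
Then Y → Y · (1 + 0.11)^5
     ≈ Y · 1.6851

Percentage change = ((1 + 0.11)^5 − 1) × 100% ≈ 68.5%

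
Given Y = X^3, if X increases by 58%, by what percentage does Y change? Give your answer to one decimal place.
294.4%

For Y = X^3:
If X → X(1 + 0.58)
Then Y → Y · (1 + 0.58)^3
     ≈ Y · 3.9443

Percentage change = ((1 + 0.58)^3 − 1) × 100% ≈ 294.4%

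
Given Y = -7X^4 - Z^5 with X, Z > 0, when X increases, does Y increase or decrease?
Y decreases

Taking the partial derivative:
∂Y/∂X = -28X^3

∂Y/∂X = -28X^3 < 0 (assuming positive values)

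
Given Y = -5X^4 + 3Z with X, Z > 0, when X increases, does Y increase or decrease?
Y decreases

Taking the partial derivative:
∂Y/∂X = -20X^3

∂Y/∂X = -20X^3 < 0 (assuming positive values)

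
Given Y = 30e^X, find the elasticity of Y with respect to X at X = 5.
Elasticity = 5

Elasticity = (dY/dX) · (X/Y)

dY/dX = 30·e^X
At X = 5: dY/dX = 30·e^5, Y = 30·e^5

Elasticity = (30·e^5) · (5 / (30·e^5)) = 5

Interpretation: for a small percentage change in X, the percentage change in Y is approximately 5.00 times as large.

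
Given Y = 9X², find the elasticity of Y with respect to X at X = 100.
Elasticity = 2

Elasticity = (dY/dX) · (X/Y)

dY/dX = 18·X
At X = 100: dY/dX = 1800, Y = 90000

Elasticity = 1800 · (100 / 90000) = 2

Interpretation: for a small percentage change in X, the percentage change in Y is approximately 2.00 times as large.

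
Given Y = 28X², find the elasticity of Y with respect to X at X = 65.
Elasticity = 2

Elasticity = (dY/dX) · (X/Y)

dY/dX = 56·X
At X = 65: dY/dX = 3640, Y = 118300

Elasticity = 3640 · (65 / 118300) = 2

Interpretation: for a small percentage change in X, the percentage change in Y is approximately 2.00 times as large.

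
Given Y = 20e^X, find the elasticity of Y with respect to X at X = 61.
Elasticity = 61

Elasticity = (dY/dX) · (X/Y)

dY/dX = 20·e^X
At X = 61: dY/dX = 20·e^61, Y = 20·e^61

Elasticity = (20·e^61) · (61 / (20·e^61)) = 61

Interpretation: for a small percentage change in X, the percentage change in Y is approximately 61.00 times as large.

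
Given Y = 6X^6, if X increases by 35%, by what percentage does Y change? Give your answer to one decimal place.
505.3%

For Y = 6X^6:
If X → X(1 + 0.35)
Then Y → Y · (1 + 0.35)^6
     ≈ Y · 6.0534

Percentage change = ((1 + 0.35)^6 − 1) × 100% ≈ 505.3%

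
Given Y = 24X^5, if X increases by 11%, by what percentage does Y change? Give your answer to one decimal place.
68.5%

For Y = 24X^5:
If X → X(1 + 0.11)
Then Y → Y · (1 + 0.11)^5
     ≈ Y · 1.6851

Percentage change = ((1 + 0.11)^5 − 1) × 100% ≈ 68.5%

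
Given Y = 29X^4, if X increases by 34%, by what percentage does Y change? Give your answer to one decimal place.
222.4%

For Y = 29X^4:
If X → X(1 + 0.34)
Then Y → Y · (1 + 0.34)^4
     ≈ Y · 3.2242

Percentage change = ((1 + 0.34)^4 − 1) × 100% ≈ 222.4%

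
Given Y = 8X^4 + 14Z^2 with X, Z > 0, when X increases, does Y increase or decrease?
Y increases

Taking the partial derivative:
∂Y/∂X = 32X^3

∂Y/∂X = 32X^3 > 0 (assuming positive values)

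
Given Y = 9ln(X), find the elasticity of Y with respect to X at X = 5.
Elasticity = 1/ln(5) ≈ 0.6213

Elasticity = (dY/dX) · (X/Y)

dY/dX = 9/X
At X = 5: dY/dX = 9/5, Y = 9·ln(5)

Elasticity = (9/5) · (5 / (9·ln(5))) = 1/ln(5) ≈ 0.6213

Interpretation: for a small percentage change in X, the percentage change in Y is approximately 0.62 times as large.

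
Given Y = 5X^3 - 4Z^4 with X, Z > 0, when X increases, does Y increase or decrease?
Y increases

Taking the partial derivative:
∂Y/∂X = 15X^2

∂Y/∂X = 15X^2 > 0 (assuming positive values)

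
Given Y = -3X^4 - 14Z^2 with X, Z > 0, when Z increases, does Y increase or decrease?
Y decreases

Taking the partial derivative:
∂Y/∂Z = -28Z

∂Y/∂Z = -28Z < 0 (assuming positive values)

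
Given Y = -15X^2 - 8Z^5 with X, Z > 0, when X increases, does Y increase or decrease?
Y decreases

Taking the partial derivative:
∂Y/∂X = -30X

∂Y/∂X = -30X < 0 (assuming positive values)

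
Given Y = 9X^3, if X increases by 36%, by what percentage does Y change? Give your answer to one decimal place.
151.5%

For Y = 9X^3:
If X → X(1 + 0.36)
Then Y → Y · (1 + 0.36)^3
     ≈ Y · 2.5155

Percentage change = ((1 + 0.36)^3 − 1) × 100% ≈ 151.5%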